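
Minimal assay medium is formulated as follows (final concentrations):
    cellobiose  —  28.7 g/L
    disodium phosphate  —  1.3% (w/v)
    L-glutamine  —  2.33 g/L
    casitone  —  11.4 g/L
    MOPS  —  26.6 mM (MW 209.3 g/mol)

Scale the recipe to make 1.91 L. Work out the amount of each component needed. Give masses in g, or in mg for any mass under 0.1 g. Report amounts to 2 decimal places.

cellobiose 54.82 g; disodium phosphate 24.83 g; L-glutamine 4.45 g; casitone 21.77 g; MOPS 10.63 g

Scale factor relative to 1 L: 1.91.
cellobiose: 28.7 g/L × 1.91 L = 54.82 g
disodium phosphate: 1.3 g per 100 mL × 1910 mL ÷ 100 = 24.83 g
L-glutamine: 2.33 g/L × 1.91 L = 4.45 g
casitone: 11.4 g/L × 1.91 L = 21.77 g
MOPS: 26.6 mmol/L × 209.3 g/mol × 1.91 L ÷ 1000 = 10.63 g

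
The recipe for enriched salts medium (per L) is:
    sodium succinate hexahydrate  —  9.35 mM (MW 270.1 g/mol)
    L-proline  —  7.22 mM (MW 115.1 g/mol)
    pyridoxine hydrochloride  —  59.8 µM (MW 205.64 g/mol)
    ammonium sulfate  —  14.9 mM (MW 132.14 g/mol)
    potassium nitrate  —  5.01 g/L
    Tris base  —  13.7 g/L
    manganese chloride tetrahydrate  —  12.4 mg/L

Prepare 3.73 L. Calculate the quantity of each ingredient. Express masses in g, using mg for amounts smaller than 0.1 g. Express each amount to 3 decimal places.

sodium succinate hexahydrate 9.420 g; L-proline 3.100 g; pyridoxine hydrochloride 45.869 mg; ammonium sulfate 7.344 g; potassium nitrate 18.687 g; Tris base 51.101 g; manganese chloride tetrahydrate 46.252 mg

Working volume: 3.73 L.
sodium succinate hexahydrate: 9.35 mmol/L × 270.1 g/mol × 3.73 L ÷ 1000 = 9.420 g
L-proline: 7.22 mmol/L × 115.1 g/mol × 3.73 L ÷ 1000 = 3.100 g
pyridoxine hydrochloride: 59.8 µmol/L × 205.64 g/mol × 3.73 L ÷ 1000 = 45.869 mg
ammonium sulfate: 14.9 mmol/L × 132.14 g/mol × 3.73 L ÷ 1000 = 7.344 g
potassium nitrate: 5.01 g/L × 3.73 L = 18.687 g
Tris base: 13.7 g/L × 3.73 L = 51.101 g
manganese chloride tetrahydrate: 12.4 mg/L × 3.73 L = 46.252 mg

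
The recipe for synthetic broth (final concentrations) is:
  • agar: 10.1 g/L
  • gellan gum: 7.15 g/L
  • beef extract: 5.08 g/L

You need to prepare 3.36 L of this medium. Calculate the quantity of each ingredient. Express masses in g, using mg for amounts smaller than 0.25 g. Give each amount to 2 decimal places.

Scale factor relative to 1 L: 3.36.
agar: 10.1 g/L × 3.36 L = 33.94 g
gellan gum: 7.15 g/L × 3.36 L = 24.02 g
beef extract: 5.08 g/L × 3.36 L = 17.07 g

agar 33.94 g; gellan gum 24.02 g; beef extract 17.07 g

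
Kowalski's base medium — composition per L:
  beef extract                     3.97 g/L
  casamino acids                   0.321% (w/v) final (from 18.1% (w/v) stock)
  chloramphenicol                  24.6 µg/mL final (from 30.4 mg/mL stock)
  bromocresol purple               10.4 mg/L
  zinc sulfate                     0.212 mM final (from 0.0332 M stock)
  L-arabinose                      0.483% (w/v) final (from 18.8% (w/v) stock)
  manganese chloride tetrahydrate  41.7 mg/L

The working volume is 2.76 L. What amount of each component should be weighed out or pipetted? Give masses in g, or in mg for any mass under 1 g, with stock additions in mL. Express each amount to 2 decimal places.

beef extract 10.96 g; casamino acids 48.95 mL; chloramphenicol 2.23 mL; bromocresol purple 28.70 mg; zinc sulfate 17.62 mL; L-arabinose 70.91 mL; manganese chloride tetrahydrate 115.09 mg

Working volume: 2.76 L.
beef extract: 3.97 g/L × 2.76 L = 10.96 g
casamino acids: V = C2·V2/C1 = 0.321% ÷ 18.1% × 2760 mL = 48.95 mL
chloramphenicol: V = C2·V2/C1 = 24.6 µg/mL × 2760 mL ÷ 30400 µg/mL = 2.23 mL
bromocresol purple: 10.4 mg/L × 2.76 L = 28.70 mg
zinc sulfate: dilute stock: 0.212 mM × 2760 mL ÷ 33.2 mM = 17.62 mL
L-arabinose: dilute stock: 0.483% ÷ 18.8% × 2760 mL = 70.91 mL
manganese chloride tetrahydrate: 41.7 mg/L × 2.76 L = 115.09 mg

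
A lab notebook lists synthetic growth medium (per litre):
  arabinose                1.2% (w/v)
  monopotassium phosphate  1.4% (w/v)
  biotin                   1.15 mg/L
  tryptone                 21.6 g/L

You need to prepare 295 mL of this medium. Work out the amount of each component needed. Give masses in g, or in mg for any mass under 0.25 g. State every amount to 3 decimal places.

Working volume: 295 mL = 0.295 L.
arabinose: 1.2 g per 100 mL × 295 mL ÷ 100 = 3.540 g
monopotassium phosphate: 1.4% w/v = 14 g/L → 14 × 0.295 L = 4.130 g
biotin: 1.15 mg/L × 0.295 L = 0.339 mg
tryptone: 21.6 g/L × 0.295 L = 6.372 g

arabinose 3.540 g; monopotassium phosphate 4.130 g; biotin 0.339 mg; tryptone 6.372 g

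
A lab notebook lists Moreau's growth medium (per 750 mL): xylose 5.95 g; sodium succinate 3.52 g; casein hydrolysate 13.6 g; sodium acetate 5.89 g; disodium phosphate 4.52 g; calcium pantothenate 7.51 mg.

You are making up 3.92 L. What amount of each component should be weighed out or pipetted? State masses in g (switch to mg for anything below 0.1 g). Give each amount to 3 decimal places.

xylose 31.099 g; sodium succinate 18.398 g; casein hydrolysate 71.083 g; sodium acetate 30.785 g; disodium phosphate 23.625 g; calcium pantothenate 39.252 mg

Scale factor = 3920 mL / 750 mL = 5.22667.
xylose: 5.95 g × (3920 mL / 750 mL) = 31.099 g
sodium succinate: 3.52 g × (3920 mL / 750 mL) = 18.398 g
casein hydrolysate: 13.6 g × (3920 mL / 750 mL) = 71.083 g
sodium acetate: 5.89 g × (3920 mL / 750 mL) = 30.785 g
disodium phosphate: 4.52 g × (3920 mL / 750 mL) = 23.625 g
calcium pantothenate: 7.51 mg × (3920 mL / 750 mL) = 39.252 mg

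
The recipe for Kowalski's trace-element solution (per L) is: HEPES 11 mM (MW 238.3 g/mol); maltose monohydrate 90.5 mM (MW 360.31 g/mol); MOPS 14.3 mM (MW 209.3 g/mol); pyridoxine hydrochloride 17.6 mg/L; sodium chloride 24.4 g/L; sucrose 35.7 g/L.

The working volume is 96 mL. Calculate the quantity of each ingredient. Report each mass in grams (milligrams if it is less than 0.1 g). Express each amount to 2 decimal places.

HEPES 0.25 g; maltose monohydrate 3.13 g; MOPS 0.29 g; pyridoxine hydrochloride 1.69 mg; sodium chloride 2.34 g; sucrose 3.43 g

Target volume = 96 mL = 0.096 L.
HEPES: 11 mmol/L × 238.3 g/mol × 0.096 L ÷ 1000 = 0.25 g
maltose monohydrate: 90.5 mmol/L × 360.31 g/mol × 0.096 L ÷ 1000 = 3.13 g
MOPS: 14.3 mmol/L × 209.3 g/mol × 0.096 L ÷ 1000 = 0.29 g
pyridoxine hydrochloride: 17.6 mg/L × 0.096 L = 1.69 mg
sodium chloride: 24.4 g/L × 0.096 L = 2.34 g
sucrose: 35.7 g/L × 0.096 L = 3.43 g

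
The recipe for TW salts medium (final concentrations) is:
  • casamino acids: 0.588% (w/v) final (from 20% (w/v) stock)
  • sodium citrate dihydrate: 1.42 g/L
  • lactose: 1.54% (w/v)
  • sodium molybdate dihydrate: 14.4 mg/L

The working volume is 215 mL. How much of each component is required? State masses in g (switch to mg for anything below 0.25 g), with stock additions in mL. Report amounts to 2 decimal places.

Target volume = 215 mL = 0.215 L.
casamino acids: dilute stock: 0.588% ÷ 20% × 215 mL = 6.32 mL
sodium citrate dihydrate: 1.42 g/L × 0.215 L = 0.31 g
lactose: 1.54% w/v = 15.4 g/L → 15.4 × 0.215 L = 3.31 g
sodium molybdate dihydrate: 14.4 mg/L × 0.215 L = 3.10 mg

casamino acids 6.32 mL; sodium citrate dihydrate 0.31 g; lactose 3.31 g; sodium molybdate dihydrate 3.10 mg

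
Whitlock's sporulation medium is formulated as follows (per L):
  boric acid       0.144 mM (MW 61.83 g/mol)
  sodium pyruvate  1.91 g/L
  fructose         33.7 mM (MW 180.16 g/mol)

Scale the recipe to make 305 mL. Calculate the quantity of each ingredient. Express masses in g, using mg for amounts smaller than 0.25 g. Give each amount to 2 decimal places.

Target volume = 305 mL = 0.305 L.
boric acid: 0.144 mmol/L × 61.83 mg/mmol × 0.305 L = 2.72 mg
sodium pyruvate: 1.91 g/L × 0.305 L = 0.58 g
fructose: 33.7 mmol/L × 180.16 g/mol × 0.305 L ÷ 1000 = 1.85 g

boric acid 2.72 mg; sodium pyruvate 0.58 g; fructose 1.85 g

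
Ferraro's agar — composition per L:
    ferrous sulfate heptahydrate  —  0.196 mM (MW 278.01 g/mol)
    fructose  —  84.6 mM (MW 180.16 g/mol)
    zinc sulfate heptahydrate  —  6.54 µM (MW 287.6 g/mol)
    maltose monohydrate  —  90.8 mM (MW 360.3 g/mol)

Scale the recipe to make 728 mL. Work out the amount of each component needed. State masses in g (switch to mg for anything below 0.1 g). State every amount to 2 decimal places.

Scale factor relative to 1 L: 0.728.
ferrous sulfate heptahydrate: 0.196 mmol/L × 278.01 mg/mmol × 0.728 L = 39.67 mg
fructose: 84.6 mmol/L × 180.16 g/mol × 0.728 L ÷ 1000 = 11.10 g
zinc sulfate heptahydrate: 6.54 µmol/L × 287.6 g/mol × 0.728 L ÷ 1000 = 1.37 mg
maltose monohydrate: 90.8 mmol/L × 360.3 g/mol × 0.728 L ÷ 1000 = 23.82 g

ferrous sulfate heptahydrate 39.67 mg; fructose 11.10 g; zinc sulfate heptahydrate 1.37 mg; maltose monohydrate 23.82 g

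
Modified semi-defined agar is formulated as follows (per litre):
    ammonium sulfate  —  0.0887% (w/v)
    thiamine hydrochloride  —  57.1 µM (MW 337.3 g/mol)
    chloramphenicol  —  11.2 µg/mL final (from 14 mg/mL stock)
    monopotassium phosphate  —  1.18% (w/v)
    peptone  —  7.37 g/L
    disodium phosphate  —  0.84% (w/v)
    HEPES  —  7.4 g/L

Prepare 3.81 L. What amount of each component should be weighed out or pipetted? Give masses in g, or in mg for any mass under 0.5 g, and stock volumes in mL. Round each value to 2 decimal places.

Scale factor relative to 1 L: 3.81.
ammonium sulfate: 0.0887 g per 100 mL × 3810 mL ÷ 100 = 3.38 g
thiamine hydrochloride: 57.1 µmol/L × 337.3 g/mol × 3.81 L ÷ 1000 = 73.38 mg
chloramphenicol: C1V1 = C2V2 → 11.2 µg/mL × 3810 mL ÷ 14000 µg/mL = 3.05 mL
monopotassium phosphate: 1.18 g per 100 mL × 3810 mL ÷ 100 = 44.96 g
peptone: 7.37 g/L × 3.81 L = 28.08 g
disodium phosphate: 0.84 g per 100 mL × 3810 mL ÷ 100 = 32.00 g
HEPES: 7.4 g/L × 3.81 L = 28.19 g

ammonium sulfate 3.38 g; thiamine hydrochloride 73.38 mg; chloramphenicol 3.05 mL; monopotassium phosphate 44.96 g; peptone 28.08 g; disodium phosphate 32.00 g; HEPES 28.19 g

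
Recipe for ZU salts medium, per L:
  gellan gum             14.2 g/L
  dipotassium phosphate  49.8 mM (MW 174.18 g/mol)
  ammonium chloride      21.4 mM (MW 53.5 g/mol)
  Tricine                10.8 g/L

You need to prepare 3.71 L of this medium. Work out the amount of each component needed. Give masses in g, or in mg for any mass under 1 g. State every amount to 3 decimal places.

gellan gum 52.682 g; dipotassium phosphate 32.181 g; ammonium chloride 4.248 g; Tricine 40.068 g

Working volume: 3.71 L.
gellan gum: 14.2 g/L × 3.71 L = 52.682 g
dipotassium phosphate: 49.8 mmol/L × 174.18 g/mol × 3.71 L ÷ 1000 = 32.181 g
ammonium chloride: 21.4 mmol/L × 53.5 g/mol × 3.71 L ÷ 1000 = 4.248 g
Tricine: 10.8 g/L × 3.71 L = 40.068 g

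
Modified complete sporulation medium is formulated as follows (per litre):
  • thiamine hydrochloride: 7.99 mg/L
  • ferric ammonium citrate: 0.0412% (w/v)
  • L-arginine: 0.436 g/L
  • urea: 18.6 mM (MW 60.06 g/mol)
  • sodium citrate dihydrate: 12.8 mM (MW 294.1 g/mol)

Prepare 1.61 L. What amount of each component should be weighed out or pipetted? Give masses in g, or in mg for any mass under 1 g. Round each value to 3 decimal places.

Working volume: 1.61 L.
thiamine hydrochloride: 7.99 mg/L × 1.61 L = 12.864 mg
ferric ammonium citrate: 0.0412% w/v = 0.412 g/L → 0.412 × 1.61 L = 0.66332 g = 663.320 mg
L-arginine: 0.436 g/L × 1.61 L = 0.70196 g = 701.960 mg
urea: 18.6 mmol/L × 60.06 g/mol × 1.61 L ÷ 1000 = 1.799 g
sodium citrate dihydrate: 12.8 mmol/L × 294.1 g/mol × 1.61 L ÷ 1000 = 6.061 g

thiamine hydrochloride 12.864 mg; ferric ammonium citrate 663.320 mg; L-arginine 701.960 mg; urea 1.799 g; sodium citrate dihydrate 6.061 g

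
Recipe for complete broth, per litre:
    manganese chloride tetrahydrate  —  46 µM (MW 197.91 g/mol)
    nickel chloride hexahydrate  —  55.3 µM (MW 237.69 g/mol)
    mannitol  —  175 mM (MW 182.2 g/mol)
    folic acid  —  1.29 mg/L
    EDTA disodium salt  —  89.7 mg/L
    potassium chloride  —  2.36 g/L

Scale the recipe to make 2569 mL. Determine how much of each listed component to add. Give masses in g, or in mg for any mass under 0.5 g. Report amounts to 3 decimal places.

Scale factor relative to 1 L: 2.569.
manganese chloride tetrahydrate: 46 µmol/L × 197.91 g/mol × 2.569 L ÷ 1000 = 23.388 mg
nickel chloride hexahydrate: 55.3 µmol/L × 237.69 g/mol × 2.569 L ÷ 1000 = 33.768 mg
mannitol: 175 mmol/L × 182.2 g/mol × 2.569 L ÷ 1000 = 81.913 g
folic acid: 1.29 mg/L × 2.569 L = 3.314 mg
EDTA disodium salt: 89.7 mg/L × 2.569 L = 230.439 mg
potassium chloride: 2.36 g/L × 2.569 L = 6.063 g

manganese chloride tetrahydrate 23.388 mg; nickel chloride hexahydrate 33.768 mg; mannitol 81.913 g; folic acid 3.314 mg; EDTA disodium salt 230.439 mg; potassium chloride 6.063 g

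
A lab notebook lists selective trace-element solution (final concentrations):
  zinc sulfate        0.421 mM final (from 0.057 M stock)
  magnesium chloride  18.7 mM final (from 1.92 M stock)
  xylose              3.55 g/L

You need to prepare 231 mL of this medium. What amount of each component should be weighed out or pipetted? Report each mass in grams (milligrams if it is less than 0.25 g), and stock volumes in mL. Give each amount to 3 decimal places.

zinc sulfate 1.706 mL; magnesium chloride 2.250 mL; xylose 0.820 g

Target volume = 231 mL = 0.231 L.
zinc sulfate: dilute stock: 0.421 mM × 231 mL ÷ 57 mM = 1.706 mL
magnesium chloride: V = C2·V2/C1 = 18.7 mM × 231 mL ÷ 1920 mM = 2.250 mL
xylose: 3.55 g/L × 0.231 L = 0.820 g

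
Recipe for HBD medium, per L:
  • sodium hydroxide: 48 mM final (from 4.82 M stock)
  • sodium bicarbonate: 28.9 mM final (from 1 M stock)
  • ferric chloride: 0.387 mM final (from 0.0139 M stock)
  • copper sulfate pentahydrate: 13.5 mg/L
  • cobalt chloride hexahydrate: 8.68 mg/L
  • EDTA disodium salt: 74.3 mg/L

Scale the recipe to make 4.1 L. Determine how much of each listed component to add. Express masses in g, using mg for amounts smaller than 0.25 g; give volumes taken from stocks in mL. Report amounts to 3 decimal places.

sodium hydroxide 40.830 mL; sodium bicarbonate 118.490 mL; ferric chloride 114.151 mL; copper sulfate pentahydrate 55.350 mg; cobalt chloride hexahydrate 35.588 mg; EDTA disodium salt 0.305 g

Scale factor relative to 1 L: 4.1.
sodium hydroxide: C1V1 = C2V2 → 48 mM × 4100 mL ÷ 4820 mM = 40.830 mL
sodium bicarbonate: dilute stock: 28.9 mM × 4100 mL ÷ 1000 mM = 118.490 mL
ferric chloride: C1V1 = C2V2 → 0.387 mM × 4100 mL ÷ 13.9 mM = 114.151 mL
copper sulfate pentahydrate: 13.5 mg/L × 4.1 L = 55.350 mg
cobalt chloride hexahydrate: 8.68 mg/L × 4.1 L = 35.588 mg
EDTA disodium salt: 74.3 mg/L × 4.1 L = 304.63 mg = 0.305 g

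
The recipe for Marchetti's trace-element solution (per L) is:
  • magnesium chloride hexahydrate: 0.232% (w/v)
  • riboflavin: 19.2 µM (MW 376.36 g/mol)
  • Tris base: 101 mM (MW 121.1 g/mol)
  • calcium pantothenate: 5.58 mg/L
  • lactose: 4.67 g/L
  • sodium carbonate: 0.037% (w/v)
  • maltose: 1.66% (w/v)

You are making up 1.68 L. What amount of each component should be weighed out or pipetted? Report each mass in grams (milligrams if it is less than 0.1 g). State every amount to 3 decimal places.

Working volume: 1.68 L.
magnesium chloride hexahydrate: 0.232 g per 100 mL × 1680 mL ÷ 100 = 3.898 g
riboflavin: 19.2 µmol/L × 376.36 g/mol × 1.68 L ÷ 1000 = 12.140 mg
Tris base: 101 mmol/L × 121.1 g/mol × 1.68 L ÷ 1000 = 20.548 g
calcium pantothenate: 5.58 mg/L × 1.68 L = 9.374 mg
lactose: 4.67 g/L × 1.68 L = 7.846 g
sodium carbonate: 0.037% w/v = 0.37 g/L → 0.37 × 1.68 L = 0.622 g
maltose: 1.66 g per 100 mL × 1680 mL ÷ 100 = 27.888 g

magnesium chloride hexahydrate 3.898 g; riboflavin 12.140 mg; Tris base 20.548 g; calcium pantothenate 9.374 mg; lactose 7.846 g; sodium carbonate 0.622 g; maltose 27.888 g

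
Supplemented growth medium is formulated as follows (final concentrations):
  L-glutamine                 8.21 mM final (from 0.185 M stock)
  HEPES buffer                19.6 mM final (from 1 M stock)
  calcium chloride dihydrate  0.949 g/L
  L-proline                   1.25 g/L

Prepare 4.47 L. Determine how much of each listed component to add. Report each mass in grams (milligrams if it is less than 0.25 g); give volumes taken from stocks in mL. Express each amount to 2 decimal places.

Scale factor relative to 1 L: 4.47.
L-glutamine: V = C2·V2/C1 = 8.21 mM × 4470 mL ÷ 185 mM = 198.37 mL
HEPES buffer: dilute stock: 19.6 mM × 4470 mL ÷ 1000 mM = 87.61 mL
calcium chloride dihydrate: 0.949 g/L × 4.47 L = 4.24 g
L-proline: 1.25 g/L × 4.47 L = 5.59 g

L-glutamine 198.37 mL; HEPES buffer 87.61 mL; calcium chloride dihydrate 4.24 g; L-proline 5.59 g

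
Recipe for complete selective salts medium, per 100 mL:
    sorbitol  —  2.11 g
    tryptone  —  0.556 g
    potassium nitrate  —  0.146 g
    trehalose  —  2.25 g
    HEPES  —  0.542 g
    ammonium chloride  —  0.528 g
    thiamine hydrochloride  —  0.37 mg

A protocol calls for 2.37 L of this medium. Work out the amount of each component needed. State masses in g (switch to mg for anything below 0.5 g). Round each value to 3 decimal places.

Ratio of target to recipe volume: 2370 / 100 = 23.7.
sorbitol: 2.11 g × (2370 mL / 100 mL) = 50.007 g
tryptone: 0.556 g × (2370 mL / 100 mL) = 13.177 g
potassium nitrate: 0.146 g × (2370 mL / 100 mL) = 3.460 g
trehalose: 2.25 g × (2370 mL / 100 mL) = 53.325 g
HEPES: 0.542 g × (2370 mL / 100 mL) = 12.845 g
ammonium chloride: 0.528 g × (2370 mL / 100 mL) = 12.514 g
thiamine hydrochloride: 0.37 mg × (2370 mL / 100 mL) = 8.769 mg

sorbitol 50.007 g; tryptone 13.177 g; potassium nitrate 3.460 g; trehalose 53.325 g; HEPES 12.845 g; ammonium chloride 12.514 g; thiamine hydrochloride 8.769 mg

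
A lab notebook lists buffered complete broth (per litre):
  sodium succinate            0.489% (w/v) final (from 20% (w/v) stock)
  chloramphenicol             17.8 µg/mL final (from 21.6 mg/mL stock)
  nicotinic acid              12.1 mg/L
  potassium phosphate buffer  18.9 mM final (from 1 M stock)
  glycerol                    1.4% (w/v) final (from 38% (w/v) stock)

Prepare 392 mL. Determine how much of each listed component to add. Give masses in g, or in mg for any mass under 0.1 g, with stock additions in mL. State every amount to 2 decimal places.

sodium succinate 9.58 mL; chloramphenicol 0.32 mL; nicotinic acid 4.74 mg; potassium phosphate buffer 7.41 mL; glycerol 14.44 mL

Target volume = 392 mL = 0.392 L.
sodium succinate: V = C2·V2/C1 = 0.489% ÷ 20% × 392 mL = 9.58 mL
chloramphenicol: dilute stock: 17.8 µg/mL × 392 mL ÷ 21600 µg/mL = 0.32 mL
nicotinic acid: 12.1 mg/L × 0.392 L = 4.74 mg
potassium phosphate buffer: C1V1 = C2V2 → 18.9 mM × 392 mL ÷ 1000 mM = 7.41 mL
glycerol: dilute stock: 1.4% ÷ 38% × 392 mL = 14.44 mL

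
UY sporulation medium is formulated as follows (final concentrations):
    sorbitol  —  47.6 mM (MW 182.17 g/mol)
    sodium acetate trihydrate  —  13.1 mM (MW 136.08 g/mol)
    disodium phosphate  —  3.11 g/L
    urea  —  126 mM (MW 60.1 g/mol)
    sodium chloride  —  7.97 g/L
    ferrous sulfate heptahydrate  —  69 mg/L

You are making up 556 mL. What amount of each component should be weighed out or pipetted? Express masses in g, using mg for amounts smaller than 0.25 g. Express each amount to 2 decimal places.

Scale factor relative to 1 L: 0.556.
sorbitol: 47.6 mmol/L × 182.17 g/mol × 0.556 L ÷ 1000 = 4.82 g
sodium acetate trihydrate: 13.1 mmol/L × 136.08 g/mol × 0.556 L ÷ 1000 = 0.99 g
disodium phosphate: 3.11 g/L × 0.556 L = 1.73 g
urea: 126 mmol/L × 60.1 g/mol × 0.556 L ÷ 1000 = 4.21 g
sodium chloride: 7.97 g/L × 0.556 L = 4.43 g
ferrous sulfate heptahydrate: 69 mg/L × 0.556 L = 38.36 mg

sorbitol 4.82 g; sodium acetate trihydrate 0.99 g; disodium phosphate 1.73 g; urea 4.21 g; sodium chloride 4.43 g; ferrous sulfate heptahydrate 38.36 mg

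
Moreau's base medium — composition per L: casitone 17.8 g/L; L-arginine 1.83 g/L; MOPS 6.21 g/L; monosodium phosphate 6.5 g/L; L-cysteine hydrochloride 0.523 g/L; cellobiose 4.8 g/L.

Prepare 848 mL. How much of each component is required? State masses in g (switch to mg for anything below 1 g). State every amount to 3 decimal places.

Target volume = 848 mL = 0.848 L.
casitone: 17.8 g/L × 0.848 L = 15.094 g
L-arginine: 1.83 g/L × 0.848 L = 1.552 g
MOPS: 6.21 g/L × 0.848 L = 5.266 g
monosodium phosphate: 6.5 g/L × 0.848 L = 5.512 g
L-cysteine hydrochloride: 0.523 g/L × 0.848 L = 0.443504 g = 443.504 mg
cellobiose: 4.8 g/L × 0.848 L = 4.070 g

casitone 15.094 g; L-arginine 1.552 g; MOPS 5.266 g; monosodium phosphate 5.512 g; L-cysteine hydrochloride 443.504 mg; cellobiose 4.070 g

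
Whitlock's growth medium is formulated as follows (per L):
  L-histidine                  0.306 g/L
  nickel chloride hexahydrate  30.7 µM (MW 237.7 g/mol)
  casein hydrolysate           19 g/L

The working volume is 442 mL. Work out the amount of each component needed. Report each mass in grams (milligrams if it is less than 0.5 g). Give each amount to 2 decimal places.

Target volume = 442 mL = 0.442 L.
L-histidine: 0.306 g/L × 0.442 L = 0.135252 g = 135.25 mg
nickel chloride hexahydrate: 30.7 µmol/L × 237.7 g/mol × 0.442 L ÷ 1000 = 3.23 mg
casein hydrolysate: 19 g/L × 0.442 L = 8.40 g

L-histidine 135.25 mg; nickel chloride hexahydrate 3.23 mg; casein hydrolysate 8.40 g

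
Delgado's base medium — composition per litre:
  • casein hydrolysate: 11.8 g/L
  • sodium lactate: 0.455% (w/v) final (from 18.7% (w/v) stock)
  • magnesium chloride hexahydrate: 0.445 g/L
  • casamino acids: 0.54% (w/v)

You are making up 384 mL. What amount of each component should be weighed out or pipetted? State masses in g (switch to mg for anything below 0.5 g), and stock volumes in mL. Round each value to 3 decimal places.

Scale factor relative to 1 L: 0.384.
casein hydrolysate: 11.8 g/L × 0.384 L = 4.531 g
sodium lactate: V = C2·V2/C1 = 0.455% ÷ 18.7% × 384 mL = 9.343 mL
magnesium chloride hexahydrate: 0.445 g/L × 0.384 L = 0.17088 g = 170.880 mg
casamino acids: 0.54 g per 100 mL × 384 mL ÷ 100 = 2.074 g

casein hydrolysate 4.531 g; sodium lactate 9.343 mL; magnesium chloride hexahydrate 170.880 mg; casamino acids 2.074 g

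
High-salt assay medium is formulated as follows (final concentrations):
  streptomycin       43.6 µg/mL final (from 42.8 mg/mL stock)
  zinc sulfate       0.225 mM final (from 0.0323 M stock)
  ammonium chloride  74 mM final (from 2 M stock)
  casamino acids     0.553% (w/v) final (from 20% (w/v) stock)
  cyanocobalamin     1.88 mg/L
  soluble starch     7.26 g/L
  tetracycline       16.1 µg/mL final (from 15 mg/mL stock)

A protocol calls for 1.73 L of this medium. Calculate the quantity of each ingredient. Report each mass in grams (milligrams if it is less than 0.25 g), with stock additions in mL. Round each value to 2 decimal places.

Scale factor relative to 1 L: 1.73.
streptomycin: dilute stock: 43.6 µg/mL × 1730 mL ÷ 42800 µg/mL = 1.76 mL
zinc sulfate: dilute stock: 0.225 mM × 1730 mL ÷ 32.3 mM = 12.05 mL
ammonium chloride: V = C2·V2/C1 = 74 mM × 1730 mL ÷ 2000 mM = 64.01 mL
casamino acids: dilute stock: 0.553% ÷ 20% × 1730 mL = 47.83 mL
cyanocobalamin: 1.88 mg/L × 1.73 L = 3.25 mg
soluble starch: 7.26 g/L × 1.73 L = 12.56 g
tetracycline: C1V1 = C2V2 → 16.1 µg/mL × 1730 mL ÷ 15000 µg/mL = 1.86 mL

streptomycin 1.76 mL; zinc sulfate 12.05 mL; ammonium chloride 64.01 mL; casamino acids 47.83 mL; cyanocobalamin 3.25 mg; soluble starch 12.56 g; tetracycline 1.86 mL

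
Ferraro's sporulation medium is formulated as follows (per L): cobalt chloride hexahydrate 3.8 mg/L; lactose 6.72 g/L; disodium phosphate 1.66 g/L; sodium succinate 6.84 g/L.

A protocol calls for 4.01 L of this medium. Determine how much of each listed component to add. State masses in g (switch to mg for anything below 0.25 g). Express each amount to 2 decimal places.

cobalt chloride hexahydrate 15.24 mg; lactose 26.95 g; disodium phosphate 6.66 g; sodium succinate 27.43 g

Scale factor relative to 1 L: 4.01.
cobalt chloride hexahydrate: 3.8 mg/L × 4.01 L = 15.24 mg
lactose: 6.72 g/L × 4.01 L = 26.95 g
disodium phosphate: 1.66 g/L × 4.01 L = 6.66 g
sodium succinate: 6.84 g/L × 4.01 L = 27.43 g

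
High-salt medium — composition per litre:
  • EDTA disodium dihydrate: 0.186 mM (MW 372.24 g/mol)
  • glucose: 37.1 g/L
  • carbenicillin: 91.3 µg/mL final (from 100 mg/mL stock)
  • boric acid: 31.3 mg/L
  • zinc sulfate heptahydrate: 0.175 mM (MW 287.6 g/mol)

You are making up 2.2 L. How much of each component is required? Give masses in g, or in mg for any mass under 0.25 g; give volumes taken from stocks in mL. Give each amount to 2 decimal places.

Scale factor relative to 1 L: 2.2.
EDTA disodium dihydrate: 0.186 mmol/L × 372.24 mg/mmol × 2.2 L = 152.32 mg
glucose: 37.1 g/L × 2.2 L = 81.62 g
carbenicillin: C1V1 = C2V2 → 91.3 µg/mL × 2200 mL ÷ 100000 µg/mL = 2.01 mL
boric acid: 31.3 mg/L × 2.2 L = 68.86 mg
zinc sulfate heptahydrate: 0.175 mmol/L × 287.6 mg/mmol × 2.2 L = 110.73 mg

EDTA disodium dihydrate 152.32 mg; glucose 81.62 g; carbenicillin 2.01 mL; boric acid 68.86 mg; zinc sulfate heptahydrate 110.73 mg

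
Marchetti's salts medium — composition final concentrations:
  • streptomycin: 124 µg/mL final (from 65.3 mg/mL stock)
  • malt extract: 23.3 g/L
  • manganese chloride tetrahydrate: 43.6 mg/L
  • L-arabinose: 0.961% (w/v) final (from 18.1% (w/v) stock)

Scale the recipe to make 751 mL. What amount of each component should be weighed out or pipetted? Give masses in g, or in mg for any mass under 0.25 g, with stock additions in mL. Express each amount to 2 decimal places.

Target volume = 751 mL = 0.751 L.
streptomycin: C1V1 = C2V2 → 124 µg/mL × 751 mL ÷ 65300 µg/mL = 1.43 mL
malt extract: 23.3 g/L × 0.751 L = 17.50 g
manganese chloride tetrahydrate: 43.6 mg/L × 0.751 L = 32.74 mg
L-arabinose: V = C2·V2/C1 = 0.961% ÷ 18.1% × 751 mL = 39.87 mL

streptomycin 1.43 mL; malt extract 17.50 g; manganese chloride tetrahydrate 32.74 mg; L-arabinose 39.87 mL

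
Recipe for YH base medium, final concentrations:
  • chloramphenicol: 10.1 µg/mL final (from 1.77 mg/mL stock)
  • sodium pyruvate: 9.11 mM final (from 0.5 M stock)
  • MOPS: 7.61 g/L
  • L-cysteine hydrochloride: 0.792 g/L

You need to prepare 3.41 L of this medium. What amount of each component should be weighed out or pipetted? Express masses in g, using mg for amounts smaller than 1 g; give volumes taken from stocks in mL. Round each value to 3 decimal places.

chloramphenicol 19.458 mL; sodium pyruvate 62.130 mL; MOPS 25.950 g; L-cysteine hydrochloride 2.701 g

Working volume: 3.41 L.
chloramphenicol: V = C2·V2/C1 = 10.1 µg/mL × 3410 mL ÷ 1770 µg/mL = 19.458 mL
sodium pyruvate: dilute stock: 9.11 mM × 3410 mL ÷ 500 mM = 62.130 mL
MOPS: 7.61 g/L × 3.41 L = 25.950 g
L-cysteine hydrochloride: 0.792 g/L × 3.41 L = 2.701 g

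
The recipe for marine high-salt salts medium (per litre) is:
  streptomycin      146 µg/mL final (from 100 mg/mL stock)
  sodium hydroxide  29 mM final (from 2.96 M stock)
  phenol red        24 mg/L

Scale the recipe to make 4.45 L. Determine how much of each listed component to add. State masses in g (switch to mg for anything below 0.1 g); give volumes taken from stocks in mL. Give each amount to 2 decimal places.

streptomycin 6.50 mL; sodium hydroxide 43.60 mL; phenol red 0.11 g

Working volume: 4.45 L.
streptomycin: dilute stock: 146 µg/mL × 4450 mL ÷ 100000 µg/mL = 6.50 mL
sodium hydroxide: V = C2·V2/C1 = 29 mM × 4450 mL ÷ 2960 mM = 43.60 mL
phenol red: 24 mg/L × 4.45 L = 106.8 mg = 0.11 g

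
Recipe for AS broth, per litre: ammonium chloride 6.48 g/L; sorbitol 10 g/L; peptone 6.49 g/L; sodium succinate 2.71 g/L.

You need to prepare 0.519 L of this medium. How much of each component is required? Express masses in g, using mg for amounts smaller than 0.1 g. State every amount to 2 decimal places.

ammonium chloride 3.36 g; sorbitol 5.19 g; peptone 3.37 g; sodium succinate 1.41 g

Working volume: 0.519 L.
ammonium chloride: 6.48 g/L × 0.519 L = 3.36 g
sorbitol: 10 g/L × 0.519 L = 5.19 g
peptone: 6.49 g/L × 0.519 L = 3.37 g
sodium succinate: 2.71 g/L × 0.519 L = 1.41 g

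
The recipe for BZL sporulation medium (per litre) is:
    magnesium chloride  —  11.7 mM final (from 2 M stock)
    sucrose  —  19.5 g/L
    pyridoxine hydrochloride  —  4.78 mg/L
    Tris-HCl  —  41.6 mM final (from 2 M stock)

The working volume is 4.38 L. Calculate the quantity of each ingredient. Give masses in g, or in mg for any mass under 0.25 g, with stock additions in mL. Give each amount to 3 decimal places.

magnesium chloride 25.623 mL; sucrose 85.410 g; pyridoxine hydrochloride 20.936 mg; Tris-HCl 91.104 mL

Working volume: 4.38 L.
magnesium chloride: V = C2·V2/C1 = 11.7 mM × 4380 mL ÷ 2000 mM = 25.623 mL
sucrose: 19.5 g/L × 4.38 L = 85.410 g
pyridoxine hydrochloride: 4.78 mg/L × 4.38 L = 20.936 mg
Tris-HCl: C1V1 = C2V2 → 41.6 mM × 4380 mL ÷ 2000 mM = 91.104 mL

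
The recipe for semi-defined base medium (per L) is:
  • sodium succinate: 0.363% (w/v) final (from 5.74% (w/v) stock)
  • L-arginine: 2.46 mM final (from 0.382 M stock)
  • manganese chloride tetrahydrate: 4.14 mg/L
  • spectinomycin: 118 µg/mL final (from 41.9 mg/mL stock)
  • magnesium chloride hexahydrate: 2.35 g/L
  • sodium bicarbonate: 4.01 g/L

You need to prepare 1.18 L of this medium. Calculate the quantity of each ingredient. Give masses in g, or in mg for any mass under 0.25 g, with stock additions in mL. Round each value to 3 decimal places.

sodium succinate 74.624 mL; L-arginine 7.599 mL; manganese chloride tetrahydrate 4.885 mg; spectinomycin 3.323 mL; magnesium chloride hexahydrate 2.773 g; sodium bicarbonate 4.732 g

Scale factor relative to 1 L: 1.18.
sodium succinate: C1V1 = C2V2 → 0.363% ÷ 5.74% × 1180 mL = 74.624 mL
L-arginine: V = C2·V2/C1 = 2.46 mM × 1180 mL ÷ 382 mM = 7.599 mL
manganese chloride tetrahydrate: 4.14 mg/L × 1.18 L = 4.885 mg
spectinomycin: C1V1 = C2V2 → 118 µg/mL × 1180 mL ÷ 41900 µg/mL = 3.323 mL
magnesium chloride hexahydrate: 2.35 g/L × 1.18 L = 2.773 g
sodium bicarbonate: 4.01 g/L × 1.18 L = 4.732 g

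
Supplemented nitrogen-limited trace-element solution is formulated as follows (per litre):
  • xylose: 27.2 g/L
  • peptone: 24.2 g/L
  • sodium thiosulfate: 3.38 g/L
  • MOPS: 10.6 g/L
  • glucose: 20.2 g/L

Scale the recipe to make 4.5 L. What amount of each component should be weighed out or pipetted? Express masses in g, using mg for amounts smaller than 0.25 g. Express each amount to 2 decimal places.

Scale factor relative to 1 L: 4.5.
xylose: 27.2 g/L × 4.5 L = 122.40 g
peptone: 24.2 g/L × 4.5 L = 108.90 g
sodium thiosulfate: 3.38 g/L × 4.5 L = 15.21 g
MOPS: 10.6 g/L × 4.5 L = 47.70 g
glucose: 20.2 g/L × 4.5 L = 90.90 g

xylose 122.40 g; peptone 108.90 g; sodium thiosulfate 15.21 g; MOPS 47.70 g; glucose 90.90 g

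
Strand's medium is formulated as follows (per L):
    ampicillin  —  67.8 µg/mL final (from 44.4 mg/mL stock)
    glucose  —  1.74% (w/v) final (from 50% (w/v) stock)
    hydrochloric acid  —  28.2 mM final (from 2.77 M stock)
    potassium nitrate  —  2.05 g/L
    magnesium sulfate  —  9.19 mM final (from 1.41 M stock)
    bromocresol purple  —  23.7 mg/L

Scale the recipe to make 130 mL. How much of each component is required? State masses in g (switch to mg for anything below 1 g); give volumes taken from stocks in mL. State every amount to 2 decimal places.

Scale factor relative to 1 L: 0.13.
ampicillin: C1V1 = C2V2 → 67.8 µg/mL × 130 mL ÷ 44400 µg/mL = 0.20 mL
glucose: V = C2·V2/C1 = 1.74% ÷ 50% × 130 mL = 4.52 mL
hydrochloric acid: C1V1 = C2V2 → 28.2 mM × 130 mL ÷ 2770 mM = 1.32 mL
potassium nitrate: 2.05 g/L × 0.13 L = 0.2665 g = 266.50 mg
magnesium sulfate: V = C2·V2/C1 = 9.19 mM × 130 mL ÷ 1410 mM = 0.85 mL
bromocresol purple: 23.7 mg/L × 0.13 L = 3.08 mg

ampicillin 0.20 mL; glucose 4.52 mL; hydrochloric acid 1.32 mL; potassium nitrate 266.50 mg; magnesium sulfate 0.85 mL; bromocresol purple 3.08 mg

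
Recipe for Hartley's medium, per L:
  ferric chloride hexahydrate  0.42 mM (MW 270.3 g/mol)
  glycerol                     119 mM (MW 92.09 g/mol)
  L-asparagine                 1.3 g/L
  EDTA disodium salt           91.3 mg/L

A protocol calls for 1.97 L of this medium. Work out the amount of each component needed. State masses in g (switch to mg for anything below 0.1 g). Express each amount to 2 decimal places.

Scale factor relative to 1 L: 1.97.
ferric chloride hexahydrate: 0.42 mmol/L × 270.3 g/mol × 1.97 L ÷ 1000 = 0.22 g
glycerol: 119 mmol/L × 92.09 g/mol × 1.97 L ÷ 1000 = 21.59 g
L-asparagine: 1.3 g/L × 1.97 L = 2.56 g
EDTA disodium salt: 91.3 mg/L × 1.97 L = 179.861 mg = 0.18 g

ferric chloride hexahydrate 0.22 g; glycerol 21.59 g; L-asparagine 2.56 g; EDTA disodium salt 0.18 g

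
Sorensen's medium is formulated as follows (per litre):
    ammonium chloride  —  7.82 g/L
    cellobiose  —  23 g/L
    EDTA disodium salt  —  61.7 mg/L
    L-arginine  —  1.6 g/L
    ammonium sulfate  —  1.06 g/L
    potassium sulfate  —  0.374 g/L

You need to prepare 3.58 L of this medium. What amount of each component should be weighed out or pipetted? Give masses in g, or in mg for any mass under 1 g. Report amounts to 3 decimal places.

ammonium chloride 27.996 g; cellobiose 82.340 g; EDTA disodium salt 220.886 mg; L-arginine 5.728 g; ammonium sulfate 3.795 g; potassium sulfate 1.339 g

Working volume: 3.58 L.
ammonium chloride: 7.82 g/L × 3.58 L = 27.996 g
cellobiose: 23 g/L × 3.58 L = 82.340 g
EDTA disodium salt: 61.7 mg/L × 3.58 L = 220.886 mg
L-arginine: 1.6 g/L × 3.58 L = 5.728 g
ammonium sulfate: 1.06 g/L × 3.58 L = 3.795 g
potassium sulfate: 0.374 g/L × 3.58 L = 1.339 g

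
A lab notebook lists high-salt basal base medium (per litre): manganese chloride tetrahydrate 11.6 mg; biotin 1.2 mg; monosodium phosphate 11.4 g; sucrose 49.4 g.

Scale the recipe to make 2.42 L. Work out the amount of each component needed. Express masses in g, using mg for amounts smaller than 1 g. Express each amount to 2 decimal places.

Scale factor = 2420 mL / 1000 mL = 2.42.
manganese chloride tetrahydrate: 11.6 mg × (2420 mL / 1000 mL) = 28.07 mg
biotin: 1.2 mg × (2420 mL / 1000 mL) = 2.90 mg
monosodium phosphate: 11.4 g × (2420 mL / 1000 mL) = 27.59 g
sucrose: 49.4 g × (2420 mL / 1000 mL) = 119.55 g

manganese chloride tetrahydrate 28.07 mg; biotin 2.90 mg; monosodium phosphate 27.59 g; sucrose 119.55 g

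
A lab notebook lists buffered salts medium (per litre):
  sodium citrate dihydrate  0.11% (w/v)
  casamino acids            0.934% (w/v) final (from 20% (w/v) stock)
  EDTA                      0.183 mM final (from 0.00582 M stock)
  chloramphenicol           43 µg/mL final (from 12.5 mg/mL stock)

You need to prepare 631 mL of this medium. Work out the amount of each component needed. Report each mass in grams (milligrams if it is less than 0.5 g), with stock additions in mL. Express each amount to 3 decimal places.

sodium citrate dihydrate 0.694 g; casamino acids 29.468 mL; EDTA 19.841 mL; chloramphenicol 2.171 mL

Working volume: 631 mL = 0.631 L.
sodium citrate dihydrate: 0.11% w/v = 1.1 g/L → 1.1 × 0.631 L = 0.694 g
casamino acids: V = C2·V2/C1 = 0.934% ÷ 20% × 631 mL = 29.468 mL
EDTA: V = C2·V2/C1 = 0.183 mM × 631 mL ÷ 5.82 mM = 19.841 mL
chloramphenicol: C1V1 = C2V2 → 43 µg/mL × 631 mL ÷ 12500 µg/mL = 2.171 mL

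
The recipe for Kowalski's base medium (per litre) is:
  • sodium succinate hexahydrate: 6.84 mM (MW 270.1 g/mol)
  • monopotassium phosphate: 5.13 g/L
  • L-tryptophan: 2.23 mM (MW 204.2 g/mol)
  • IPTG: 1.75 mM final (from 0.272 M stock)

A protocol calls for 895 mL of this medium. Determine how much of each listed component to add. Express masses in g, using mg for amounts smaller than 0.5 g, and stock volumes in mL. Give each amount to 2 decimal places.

Scale factor relative to 1 L: 0.895.
sodium succinate hexahydrate: 6.84 mmol/L × 270.1 g/mol × 0.895 L ÷ 1000 = 1.65 g
monopotassium phosphate: 5.13 g/L × 0.895 L = 4.59 g
L-tryptophan: 2.23 mmol/L × 204.2 mg/mmol × 0.895 L = 407.55 mg
IPTG: dilute stock: 1.75 mM × 895 mL ÷ 272 mM = 5.76 mL

sodium succinate hexahydrate 1.65 g; monopotassium phosphate 4.59 g; L-tryptophan 407.55 mg; IPTG 5.76 mL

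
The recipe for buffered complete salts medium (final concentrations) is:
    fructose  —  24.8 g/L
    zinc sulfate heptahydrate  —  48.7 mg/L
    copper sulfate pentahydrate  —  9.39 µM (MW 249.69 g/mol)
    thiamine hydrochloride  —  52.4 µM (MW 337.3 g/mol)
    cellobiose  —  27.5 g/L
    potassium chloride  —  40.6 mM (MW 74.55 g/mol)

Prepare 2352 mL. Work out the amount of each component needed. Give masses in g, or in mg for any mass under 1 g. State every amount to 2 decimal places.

fructose 58.33 g; zinc sulfate heptahydrate 114.54 mg; copper sulfate pentahydrate 5.51 mg; thiamine hydrochloride 41.57 mg; cellobiose 64.68 g; potassium chloride 7.12 g

Target volume = 2352 mL = 2.352 L.
fructose: 24.8 g/L × 2.352 L = 58.33 g
zinc sulfate heptahydrate: 48.7 mg/L × 2.352 L = 114.54 mg
copper sulfate pentahydrate: 9.39 µmol/L × 249.69 g/mol × 2.352 L ÷ 1000 = 5.51 mg
thiamine hydrochloride: 52.4 µmol/L × 337.3 g/mol × 2.352 L ÷ 1000 = 41.57 mg
cellobiose: 27.5 g/L × 2.352 L = 64.68 g
potassium chloride: 40.6 mmol/L × 74.55 g/mol × 2.352 L ÷ 1000 = 7.12 g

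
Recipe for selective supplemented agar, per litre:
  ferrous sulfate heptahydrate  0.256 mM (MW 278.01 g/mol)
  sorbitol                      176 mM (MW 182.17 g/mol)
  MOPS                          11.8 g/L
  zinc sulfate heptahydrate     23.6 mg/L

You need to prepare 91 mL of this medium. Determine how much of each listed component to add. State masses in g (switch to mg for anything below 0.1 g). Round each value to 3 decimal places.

Working volume: 91 mL = 0.091 L.
ferrous sulfate heptahydrate: 0.256 mmol/L × 278.01 mg/mmol × 0.091 L = 6.477 mg
sorbitol: 176 mmol/L × 182.17 g/mol × 0.091 L ÷ 1000 = 2.918 g
MOPS: 11.8 g/L × 0.091 L = 1.074 g
zinc sulfate heptahydrate: 23.6 mg/L × 0.091 L = 2.148 mg

ferrous sulfate heptahydrate 6.477 mg; sorbitol 2.918 g; MOPS 1.074 g; zinc sulfate heptahydrate 2.148 mg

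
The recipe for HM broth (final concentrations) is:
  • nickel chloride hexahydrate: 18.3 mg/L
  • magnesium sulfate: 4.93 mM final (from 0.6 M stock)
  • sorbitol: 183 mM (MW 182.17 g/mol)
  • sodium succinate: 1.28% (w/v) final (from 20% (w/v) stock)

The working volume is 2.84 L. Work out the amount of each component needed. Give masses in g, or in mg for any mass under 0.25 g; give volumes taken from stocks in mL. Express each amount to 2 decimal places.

Working volume: 2.84 L.
nickel chloride hexahydrate: 18.3 mg/L × 2.84 L = 51.97 mg
magnesium sulfate: C1V1 = C2V2 → 4.93 mM × 2840 mL ÷ 600 mM = 23.34 mL
sorbitol: 183 mmol/L × 182.17 g/mol × 2.84 L ÷ 1000 = 94.68 g
sodium succinate: dilute stock: 1.28% ÷ 20% × 2840 mL = 181.76 mL

nickel chloride hexahydrate 51.97 mg; magnesium sulfate 23.34 mL; sorbitol 94.68 g; sodium succinate 181.76 mL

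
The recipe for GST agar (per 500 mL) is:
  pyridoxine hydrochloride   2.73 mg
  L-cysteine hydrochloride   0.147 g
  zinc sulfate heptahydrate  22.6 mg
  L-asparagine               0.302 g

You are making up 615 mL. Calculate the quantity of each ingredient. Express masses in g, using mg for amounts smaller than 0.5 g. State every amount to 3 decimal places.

pyridoxine hydrochloride 3.358 mg; L-cysteine hydrochloride 180.810 mg; zinc sulfate heptahydrate 27.798 mg; L-asparagine 371.460 mg

Scale factor = 615 mL / 500 mL = 1.23.
pyridoxine hydrochloride: 2.73 mg × (615 mL / 500 mL) = 3.358 mg
L-cysteine hydrochloride: 0.147 g × (615 mL / 500 mL) = 0.18081 g = 180.810 mg
zinc sulfate heptahydrate: 22.6 mg × (615 mL / 500 mL) = 27.798 mg
L-asparagine: 0.302 g × (615 mL / 500 mL) = 0.37146 g = 371.460 mg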